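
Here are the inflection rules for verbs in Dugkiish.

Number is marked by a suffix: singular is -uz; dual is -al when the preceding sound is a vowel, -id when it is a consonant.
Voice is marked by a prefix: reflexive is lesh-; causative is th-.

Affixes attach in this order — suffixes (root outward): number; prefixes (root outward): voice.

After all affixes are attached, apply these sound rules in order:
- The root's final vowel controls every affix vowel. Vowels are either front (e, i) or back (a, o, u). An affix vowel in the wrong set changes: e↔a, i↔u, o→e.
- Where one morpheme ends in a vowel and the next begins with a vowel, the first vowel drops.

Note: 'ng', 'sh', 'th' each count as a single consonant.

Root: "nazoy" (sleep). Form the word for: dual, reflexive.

Attach number dual -id (after consonant 'y') → nazoyid.
Attach voice reflexive lesh- → leshnazoyid.
Apply vowel harmony: leshnazoyid → lashnazoyud.
Vowel deletion: no change.

lashnazoyud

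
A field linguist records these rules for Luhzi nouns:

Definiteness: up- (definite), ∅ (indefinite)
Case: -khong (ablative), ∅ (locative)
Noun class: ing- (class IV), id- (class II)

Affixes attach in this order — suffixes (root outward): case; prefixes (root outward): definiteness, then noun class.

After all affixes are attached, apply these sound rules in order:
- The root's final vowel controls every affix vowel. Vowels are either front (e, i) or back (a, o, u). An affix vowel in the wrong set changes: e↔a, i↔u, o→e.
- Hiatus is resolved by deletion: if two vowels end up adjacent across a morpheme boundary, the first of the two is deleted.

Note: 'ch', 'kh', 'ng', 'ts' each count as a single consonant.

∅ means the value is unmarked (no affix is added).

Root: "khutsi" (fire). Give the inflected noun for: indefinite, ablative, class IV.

ingkhutsikheng

definiteness = indefinite: zero marking, form stays khutsi.
Attach case ablative -khong → khutsikhong.
Attach noun class class IV ing- → ingkhutsikhong.
Apply vowel harmony: ingkhutsikhong → ingkhutsikheng.
Vowel deletion: no change.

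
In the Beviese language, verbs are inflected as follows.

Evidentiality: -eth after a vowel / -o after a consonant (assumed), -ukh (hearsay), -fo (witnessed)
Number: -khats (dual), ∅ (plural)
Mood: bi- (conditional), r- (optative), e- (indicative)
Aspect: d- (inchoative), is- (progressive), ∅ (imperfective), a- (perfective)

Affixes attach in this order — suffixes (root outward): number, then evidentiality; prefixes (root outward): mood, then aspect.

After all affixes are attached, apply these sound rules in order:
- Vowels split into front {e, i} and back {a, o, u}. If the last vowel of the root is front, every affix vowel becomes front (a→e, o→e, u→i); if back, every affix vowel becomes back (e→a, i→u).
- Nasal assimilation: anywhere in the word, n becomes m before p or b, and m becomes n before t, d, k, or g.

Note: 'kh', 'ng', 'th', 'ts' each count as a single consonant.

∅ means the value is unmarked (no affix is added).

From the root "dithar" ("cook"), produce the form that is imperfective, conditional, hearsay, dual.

buditharkhatsukh

Attach number dual -khats → ditharkhats.
Attach mood conditional bi- → biditharkhats.
aspect = imperfective: zero marking, form stays biditharkhats.
Attach evidentiality hearsay -ukh → biditharkhatsukh.
Apply vowel harmony: biditharkhatsukh → buditharkhatsukh.
Nasal assimilation: no change.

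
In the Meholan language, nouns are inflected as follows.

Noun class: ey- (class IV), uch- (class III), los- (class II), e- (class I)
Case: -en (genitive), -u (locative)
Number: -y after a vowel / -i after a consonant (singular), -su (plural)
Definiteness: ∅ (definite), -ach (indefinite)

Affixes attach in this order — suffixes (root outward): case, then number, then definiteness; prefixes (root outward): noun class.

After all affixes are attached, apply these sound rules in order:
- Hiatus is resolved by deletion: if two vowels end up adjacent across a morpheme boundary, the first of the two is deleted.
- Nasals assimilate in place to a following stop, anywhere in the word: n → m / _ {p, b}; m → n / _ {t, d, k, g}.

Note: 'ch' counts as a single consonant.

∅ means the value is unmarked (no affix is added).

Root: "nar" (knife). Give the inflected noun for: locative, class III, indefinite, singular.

uchnaruyach

Attach case locative -u → naru.
Attach number singular -y (after vowel 'u') → naruy.
Attach definiteness indefinite -ach → naruyach.
Attach noun class class III uch- → uchnaruyach.
Vowel deletion: no change.
Nasal assimilation: no change.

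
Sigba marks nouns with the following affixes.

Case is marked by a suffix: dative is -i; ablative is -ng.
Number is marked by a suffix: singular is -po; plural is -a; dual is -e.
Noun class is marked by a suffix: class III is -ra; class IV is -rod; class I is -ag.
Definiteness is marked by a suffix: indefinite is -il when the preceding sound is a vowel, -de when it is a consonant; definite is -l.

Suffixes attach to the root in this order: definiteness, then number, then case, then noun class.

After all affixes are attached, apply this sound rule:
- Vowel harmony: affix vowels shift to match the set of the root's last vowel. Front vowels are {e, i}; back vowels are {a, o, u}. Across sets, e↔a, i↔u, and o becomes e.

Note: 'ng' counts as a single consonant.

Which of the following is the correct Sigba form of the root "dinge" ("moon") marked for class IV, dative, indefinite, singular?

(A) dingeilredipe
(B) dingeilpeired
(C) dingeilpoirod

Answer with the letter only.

B

Attach definiteness indefinite -il (after vowel 'e') → dingeil.
Attach number singular -po → dingeilpo.
Attach case dative -i → dingeilpoi.
Attach noun class class IV -rod → dingeilpoirod.
Apply vowel harmony: dingeilpoirod → dingeilpeired.
So the correct form is dingeilpeired, option (B).
(A) dingeilredipe is wrong: it has the affixes in the wrong order.
(C) dingeilpoirod is wrong: it fails to apply the sound rule(s).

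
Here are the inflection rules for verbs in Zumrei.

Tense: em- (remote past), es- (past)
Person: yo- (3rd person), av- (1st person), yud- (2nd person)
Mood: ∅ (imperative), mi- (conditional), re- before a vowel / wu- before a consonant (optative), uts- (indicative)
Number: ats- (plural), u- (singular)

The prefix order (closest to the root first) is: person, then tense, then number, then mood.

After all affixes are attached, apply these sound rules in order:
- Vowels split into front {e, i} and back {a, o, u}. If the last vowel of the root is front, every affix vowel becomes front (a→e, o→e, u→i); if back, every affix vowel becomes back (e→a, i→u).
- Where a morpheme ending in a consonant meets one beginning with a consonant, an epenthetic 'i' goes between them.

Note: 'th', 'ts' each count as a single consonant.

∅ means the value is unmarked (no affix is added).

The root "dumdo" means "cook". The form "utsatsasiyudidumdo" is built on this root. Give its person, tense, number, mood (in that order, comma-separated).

2nd person, past, plural, indicative

Segment: uts-ats-es-yud-dumdo.
person: yud- → 2nd person.
tense: es- → past.
number: ats- → plural.
mood: uts- → indicative.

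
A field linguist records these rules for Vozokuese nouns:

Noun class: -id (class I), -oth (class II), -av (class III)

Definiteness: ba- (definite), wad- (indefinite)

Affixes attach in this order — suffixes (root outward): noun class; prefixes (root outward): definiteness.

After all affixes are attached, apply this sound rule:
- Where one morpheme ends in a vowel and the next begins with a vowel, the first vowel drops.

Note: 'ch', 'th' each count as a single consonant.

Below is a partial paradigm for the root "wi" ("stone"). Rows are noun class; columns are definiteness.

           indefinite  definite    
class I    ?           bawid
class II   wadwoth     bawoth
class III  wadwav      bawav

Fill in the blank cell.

wadwid

Attach noun class class I -id → wiid.
Attach definiteness indefinite wad- → wadwiid.
Apply vowel deletion: wadwiid → wadwid.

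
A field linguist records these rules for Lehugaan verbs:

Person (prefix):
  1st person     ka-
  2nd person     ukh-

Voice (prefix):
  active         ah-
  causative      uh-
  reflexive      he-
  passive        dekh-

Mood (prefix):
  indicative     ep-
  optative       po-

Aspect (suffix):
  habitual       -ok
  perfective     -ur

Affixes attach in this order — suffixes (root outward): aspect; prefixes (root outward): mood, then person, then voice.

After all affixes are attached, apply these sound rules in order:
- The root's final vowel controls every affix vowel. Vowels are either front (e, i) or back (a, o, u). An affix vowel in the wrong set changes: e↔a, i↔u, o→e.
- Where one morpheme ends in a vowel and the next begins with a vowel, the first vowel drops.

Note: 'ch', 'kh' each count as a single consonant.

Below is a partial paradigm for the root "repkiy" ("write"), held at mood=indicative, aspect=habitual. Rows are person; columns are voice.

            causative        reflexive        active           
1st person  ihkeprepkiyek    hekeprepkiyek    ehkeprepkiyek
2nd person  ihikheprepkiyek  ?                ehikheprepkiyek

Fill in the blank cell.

hikheprepkiyek

Attach mood indicative ep- → eprepkiy.
Attach aspect habitual -ok → eprepkiyok.
Attach person 2nd person ukh- → ukheprepkiyok.
Attach voice reflexive he- → heukheprepkiyok.
Apply vowel harmony: heukheprepkiyok → heikheprepkiyek.
Apply vowel deletion: heikheprepkiyek → hikheprepkiyek.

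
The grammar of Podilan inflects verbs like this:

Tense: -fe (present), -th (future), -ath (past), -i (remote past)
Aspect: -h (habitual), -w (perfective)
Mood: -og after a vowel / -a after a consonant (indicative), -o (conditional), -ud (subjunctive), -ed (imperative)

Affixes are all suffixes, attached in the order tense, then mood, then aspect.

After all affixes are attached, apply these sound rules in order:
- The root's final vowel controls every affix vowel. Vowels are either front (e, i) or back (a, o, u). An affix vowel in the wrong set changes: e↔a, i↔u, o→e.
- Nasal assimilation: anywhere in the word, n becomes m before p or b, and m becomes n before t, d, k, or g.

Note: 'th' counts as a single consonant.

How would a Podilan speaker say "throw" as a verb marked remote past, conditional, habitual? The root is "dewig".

Attach tense remote past -i → dewigi.
Attach mood conditional -o → dewigio.
Attach aspect habitual -h → dewigioh.
Apply vowel harmony: dewigioh → dewigieh.
Nasal assimilation: no change.

dewigieh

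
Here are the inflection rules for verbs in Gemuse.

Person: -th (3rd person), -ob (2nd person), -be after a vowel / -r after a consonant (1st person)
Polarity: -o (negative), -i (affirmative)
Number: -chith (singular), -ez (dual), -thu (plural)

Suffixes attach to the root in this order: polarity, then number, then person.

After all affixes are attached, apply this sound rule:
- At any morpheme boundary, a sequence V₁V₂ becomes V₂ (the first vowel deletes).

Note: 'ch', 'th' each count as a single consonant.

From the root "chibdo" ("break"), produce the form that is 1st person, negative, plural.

chibdothube

Attach polarity negative -o → chibdoo.
Attach number plural -thu → chibdoothu.
Attach person 1st person -be (after vowel 'u') → chibdoothube.
Apply vowel deletion: chibdoothube → chibdothube.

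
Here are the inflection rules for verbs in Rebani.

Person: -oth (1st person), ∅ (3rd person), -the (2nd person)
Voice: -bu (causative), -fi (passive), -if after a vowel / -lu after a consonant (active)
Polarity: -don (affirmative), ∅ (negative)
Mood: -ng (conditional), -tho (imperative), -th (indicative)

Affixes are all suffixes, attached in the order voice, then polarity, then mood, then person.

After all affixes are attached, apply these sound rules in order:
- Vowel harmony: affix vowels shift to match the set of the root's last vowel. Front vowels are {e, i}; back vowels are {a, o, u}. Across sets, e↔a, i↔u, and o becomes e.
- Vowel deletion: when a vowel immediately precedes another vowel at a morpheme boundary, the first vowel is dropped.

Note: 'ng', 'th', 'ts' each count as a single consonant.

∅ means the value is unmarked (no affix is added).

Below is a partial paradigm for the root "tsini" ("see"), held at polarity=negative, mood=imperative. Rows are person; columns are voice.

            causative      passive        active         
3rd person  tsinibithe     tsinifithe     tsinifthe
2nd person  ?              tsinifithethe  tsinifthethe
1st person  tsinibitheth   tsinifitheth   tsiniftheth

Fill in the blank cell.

tsinibithethe

Attach voice causative -bu → tsinibu.
polarity = negative: zero marking, form stays tsinibu.
Attach mood imperative -tho → tsinibutho.
Attach person 2nd person -the → tsinibuthothe.
Apply vowel harmony: tsinibuthothe → tsinibithethe.
Vowel deletion: no change.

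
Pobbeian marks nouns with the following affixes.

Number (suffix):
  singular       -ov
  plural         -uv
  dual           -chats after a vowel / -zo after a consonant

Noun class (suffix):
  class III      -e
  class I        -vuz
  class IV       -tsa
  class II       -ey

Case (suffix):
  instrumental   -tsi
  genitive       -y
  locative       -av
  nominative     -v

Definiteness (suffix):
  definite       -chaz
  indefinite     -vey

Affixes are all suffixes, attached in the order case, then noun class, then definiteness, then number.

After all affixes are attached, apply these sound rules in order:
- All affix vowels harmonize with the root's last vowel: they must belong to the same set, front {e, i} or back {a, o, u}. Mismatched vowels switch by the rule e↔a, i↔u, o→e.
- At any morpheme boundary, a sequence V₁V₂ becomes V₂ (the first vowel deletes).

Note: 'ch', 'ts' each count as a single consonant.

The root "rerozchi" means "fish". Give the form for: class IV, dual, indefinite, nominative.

Attach case nominative -v → rerozchiv.
Attach noun class class IV -tsa → rerozchivtsa.
Attach definiteness indefinite -vey → rerozchivtsavey.
Attach number dual -zo (after consonant 'y') → rerozchivtsaveyzo.
Apply vowel harmony: rerozchivtsaveyzo → rerozchivtseveyze.
Vowel deletion: no change.

rerozchivtseveyze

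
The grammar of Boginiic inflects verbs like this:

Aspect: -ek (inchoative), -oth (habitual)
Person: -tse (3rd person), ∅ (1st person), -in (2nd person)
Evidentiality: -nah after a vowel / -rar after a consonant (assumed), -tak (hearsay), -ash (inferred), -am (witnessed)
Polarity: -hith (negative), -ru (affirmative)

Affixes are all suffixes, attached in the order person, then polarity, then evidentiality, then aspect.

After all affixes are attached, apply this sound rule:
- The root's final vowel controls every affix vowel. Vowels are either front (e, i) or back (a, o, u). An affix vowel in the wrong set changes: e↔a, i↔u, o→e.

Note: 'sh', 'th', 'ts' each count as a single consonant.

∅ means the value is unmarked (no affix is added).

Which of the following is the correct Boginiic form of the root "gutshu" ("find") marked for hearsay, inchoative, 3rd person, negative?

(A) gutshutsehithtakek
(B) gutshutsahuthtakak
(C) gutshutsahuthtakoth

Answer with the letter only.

Attach person 3rd person -tse → gutshutse.
Attach polarity negative -hith → gutshutsehith.
Attach evidentiality hearsay -tak → gutshutsehithtak.
Attach aspect inchoative -ek → gutshutsehithtakek.
Apply vowel harmony: gutshutsehithtakek → gutshutsahuthtakak.
So the correct form is gutshutsahuthtakak, option (B).
(A) gutshutsehithtakek is wrong: it fails to apply the sound rule(s).
(C) gutshutsahuthtakoth is wrong: it uses habitual instead of inchoative for aspect.

B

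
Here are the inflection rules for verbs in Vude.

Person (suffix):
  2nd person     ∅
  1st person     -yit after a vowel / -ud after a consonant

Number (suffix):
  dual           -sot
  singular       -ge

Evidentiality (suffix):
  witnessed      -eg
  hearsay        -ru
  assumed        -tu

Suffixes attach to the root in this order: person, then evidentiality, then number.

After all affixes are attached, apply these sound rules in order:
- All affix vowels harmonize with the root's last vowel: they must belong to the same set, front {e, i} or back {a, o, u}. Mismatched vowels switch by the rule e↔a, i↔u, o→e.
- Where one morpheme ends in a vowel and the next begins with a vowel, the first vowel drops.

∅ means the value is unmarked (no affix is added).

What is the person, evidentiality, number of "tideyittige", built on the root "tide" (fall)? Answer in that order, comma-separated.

Segment: tide-yit-tu-ge.
person: -yit/ud → 1st person.
evidentiality: -tu → assumed.
number: -ge → singular.

1st person, assumed, singular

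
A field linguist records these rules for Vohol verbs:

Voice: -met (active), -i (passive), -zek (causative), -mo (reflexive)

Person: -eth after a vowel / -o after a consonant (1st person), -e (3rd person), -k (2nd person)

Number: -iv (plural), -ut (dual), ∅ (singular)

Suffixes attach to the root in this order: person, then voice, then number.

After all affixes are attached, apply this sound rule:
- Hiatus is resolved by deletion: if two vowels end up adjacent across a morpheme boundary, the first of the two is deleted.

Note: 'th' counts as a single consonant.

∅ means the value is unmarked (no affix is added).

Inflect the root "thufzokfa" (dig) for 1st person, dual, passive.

thufzokfethut

Attach person 1st person -eth (after vowel 'a') → thufzokfaeth.
Attach voice passive -i → thufzokfaethi.
Attach number dual -ut → thufzokfaethiut.
Apply vowel deletion: thufzokfaethiut → thufzokfethut.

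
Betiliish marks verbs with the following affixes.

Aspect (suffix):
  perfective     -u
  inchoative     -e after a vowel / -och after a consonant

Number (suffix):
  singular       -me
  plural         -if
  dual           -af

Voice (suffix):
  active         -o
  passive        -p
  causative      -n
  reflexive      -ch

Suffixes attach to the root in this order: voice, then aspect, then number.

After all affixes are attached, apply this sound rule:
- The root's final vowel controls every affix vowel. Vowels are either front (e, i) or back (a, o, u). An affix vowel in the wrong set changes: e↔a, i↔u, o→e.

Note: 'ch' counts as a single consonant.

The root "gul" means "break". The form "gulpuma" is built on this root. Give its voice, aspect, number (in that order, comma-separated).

Segment: gul-p-u-me.
voice: -p → passive.
aspect: -u → perfective.
number: -me → singular.

passive, perfective, singular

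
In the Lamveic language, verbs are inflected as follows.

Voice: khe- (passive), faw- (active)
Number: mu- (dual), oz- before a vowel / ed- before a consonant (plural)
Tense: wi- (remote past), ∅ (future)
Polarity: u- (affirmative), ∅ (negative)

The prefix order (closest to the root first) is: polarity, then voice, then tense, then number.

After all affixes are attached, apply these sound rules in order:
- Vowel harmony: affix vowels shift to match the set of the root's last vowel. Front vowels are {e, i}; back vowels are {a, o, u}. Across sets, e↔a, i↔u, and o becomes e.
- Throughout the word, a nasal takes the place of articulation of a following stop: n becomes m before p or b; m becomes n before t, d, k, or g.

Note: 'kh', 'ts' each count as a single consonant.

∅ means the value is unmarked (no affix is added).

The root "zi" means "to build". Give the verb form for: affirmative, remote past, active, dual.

miwifewizi

Attach polarity affirmative u- → uzi.
Attach voice active faw- → fawuzi.
Attach tense remote past wi- → wifawuzi.
Attach number dual mu- → muwifawuzi.
Apply vowel harmony: muwifawuzi → miwifewizi.
Nasal assimilation: no change.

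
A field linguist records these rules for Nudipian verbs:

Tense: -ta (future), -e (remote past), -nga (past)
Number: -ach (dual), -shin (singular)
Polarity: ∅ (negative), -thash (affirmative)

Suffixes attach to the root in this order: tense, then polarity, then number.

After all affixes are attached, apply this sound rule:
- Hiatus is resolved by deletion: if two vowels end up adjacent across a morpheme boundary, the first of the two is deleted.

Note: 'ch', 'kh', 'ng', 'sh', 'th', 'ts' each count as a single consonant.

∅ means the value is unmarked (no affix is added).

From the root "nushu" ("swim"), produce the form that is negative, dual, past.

Attach tense past -nga → nushunga.
polarity = negative: zero marking, form stays nushunga.
Attach number dual -ach → nushungaach.
Apply vowel deletion: nushungaach → nushungach.

nushungach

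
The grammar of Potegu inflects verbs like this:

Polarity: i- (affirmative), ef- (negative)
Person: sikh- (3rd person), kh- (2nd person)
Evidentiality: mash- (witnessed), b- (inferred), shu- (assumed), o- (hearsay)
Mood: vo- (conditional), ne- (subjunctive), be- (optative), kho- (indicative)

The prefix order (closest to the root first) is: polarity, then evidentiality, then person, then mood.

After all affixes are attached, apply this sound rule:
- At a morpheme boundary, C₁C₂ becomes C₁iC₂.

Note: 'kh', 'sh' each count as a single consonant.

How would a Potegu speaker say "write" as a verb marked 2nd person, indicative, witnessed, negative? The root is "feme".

khokhimashefifeme

Attach polarity negative ef- → effeme.
Attach evidentiality witnessed mash- → masheffeme.
Attach person 2nd person kh- → khmasheffeme.
Attach mood indicative kho- → khokhmasheffeme.
Apply epenthesis: khokhmasheffeme → khokhimashefifeme.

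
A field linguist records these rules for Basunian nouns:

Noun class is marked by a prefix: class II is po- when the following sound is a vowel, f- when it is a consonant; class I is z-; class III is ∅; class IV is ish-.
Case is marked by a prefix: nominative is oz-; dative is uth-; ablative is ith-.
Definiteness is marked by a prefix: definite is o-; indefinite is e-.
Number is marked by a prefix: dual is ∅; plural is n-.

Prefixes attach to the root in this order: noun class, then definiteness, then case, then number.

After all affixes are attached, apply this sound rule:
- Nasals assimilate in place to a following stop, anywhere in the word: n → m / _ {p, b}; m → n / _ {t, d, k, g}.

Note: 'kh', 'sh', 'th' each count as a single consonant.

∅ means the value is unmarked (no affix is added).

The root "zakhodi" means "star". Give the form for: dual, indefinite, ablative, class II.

Attach noun class class II f- (before consonant 'z') → fzakhodi.
Attach definiteness indefinite e- → efzakhodi.
Attach case ablative ith- → ithefzakhodi.
number = dual: zero marking, form stays ithefzakhodi.
Nasal assimilation: no change.

ithefzakhodi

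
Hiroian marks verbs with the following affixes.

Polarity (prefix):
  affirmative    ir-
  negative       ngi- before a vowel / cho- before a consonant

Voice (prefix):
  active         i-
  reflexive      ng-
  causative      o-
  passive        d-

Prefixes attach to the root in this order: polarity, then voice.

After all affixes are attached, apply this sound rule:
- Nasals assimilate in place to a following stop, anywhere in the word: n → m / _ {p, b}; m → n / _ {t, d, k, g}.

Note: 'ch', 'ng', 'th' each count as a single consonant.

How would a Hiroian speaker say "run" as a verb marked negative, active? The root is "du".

ichodu

Attach polarity negative cho- (before consonant 'd') → chodu.
Attach voice active i- → ichodu.
Nasal assimilation: no change.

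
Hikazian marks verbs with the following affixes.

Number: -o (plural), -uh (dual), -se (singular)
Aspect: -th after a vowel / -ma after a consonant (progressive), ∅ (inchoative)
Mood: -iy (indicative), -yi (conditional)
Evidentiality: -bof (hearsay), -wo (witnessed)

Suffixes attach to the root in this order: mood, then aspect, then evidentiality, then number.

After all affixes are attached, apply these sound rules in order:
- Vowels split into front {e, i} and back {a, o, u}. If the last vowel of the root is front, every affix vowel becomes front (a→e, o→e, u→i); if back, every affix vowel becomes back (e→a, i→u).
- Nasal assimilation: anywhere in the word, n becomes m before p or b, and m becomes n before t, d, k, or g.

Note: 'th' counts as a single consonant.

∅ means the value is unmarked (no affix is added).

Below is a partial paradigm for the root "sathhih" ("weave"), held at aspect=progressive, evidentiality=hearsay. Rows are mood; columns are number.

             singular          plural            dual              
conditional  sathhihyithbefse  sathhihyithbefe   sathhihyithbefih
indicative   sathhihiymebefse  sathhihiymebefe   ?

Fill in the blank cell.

sathhihiymebefih

Attach mood indicative -iy → sathhihiy.
Attach aspect progressive -ma (after consonant 'y') → sathhihiyma.
Attach evidentiality hearsay -bof → sathhihiymabof.
Attach number dual -uh → sathhihiymabofuh.
Apply vowel harmony: sathhihiymabofuh → sathhihiymebefih.
Nasal assimilation: no change.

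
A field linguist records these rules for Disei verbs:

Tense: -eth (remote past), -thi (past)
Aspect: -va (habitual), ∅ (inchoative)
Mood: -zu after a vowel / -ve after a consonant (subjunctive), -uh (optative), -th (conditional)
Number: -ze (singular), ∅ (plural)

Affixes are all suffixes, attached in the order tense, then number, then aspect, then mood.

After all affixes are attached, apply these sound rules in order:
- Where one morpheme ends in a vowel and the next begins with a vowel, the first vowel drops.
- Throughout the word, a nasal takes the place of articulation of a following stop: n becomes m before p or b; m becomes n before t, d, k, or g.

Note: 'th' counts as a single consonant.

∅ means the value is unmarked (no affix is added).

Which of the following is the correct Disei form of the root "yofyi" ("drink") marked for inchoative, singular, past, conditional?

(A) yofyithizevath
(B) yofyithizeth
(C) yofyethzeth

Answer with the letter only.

Attach tense past -thi → yofyithi.
Attach number singular -ze → yofyithize.
aspect = inchoative: zero marking, form stays yofyithize.
Attach mood conditional -th → yofyithizeth.
Vowel deletion: no change.
Nasal assimilation: no change.
So the correct form is yofyithizeth, option (B).
(C) yofyethzeth is wrong: it uses remote past instead of past for tense.
(A) yofyithizevath is wrong: it uses habitual instead of inchoative for aspect.

B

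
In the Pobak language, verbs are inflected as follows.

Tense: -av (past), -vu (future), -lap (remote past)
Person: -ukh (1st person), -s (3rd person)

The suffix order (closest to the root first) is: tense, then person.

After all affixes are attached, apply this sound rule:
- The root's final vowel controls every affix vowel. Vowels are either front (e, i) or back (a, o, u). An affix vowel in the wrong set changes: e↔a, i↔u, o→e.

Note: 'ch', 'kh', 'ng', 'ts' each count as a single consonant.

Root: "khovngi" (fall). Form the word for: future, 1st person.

khovngiviikh

Attach tense future -vu → khovngivu.
Attach person 1st person -ukh → khovngivuukh.
Apply vowel harmony: khovngivuukh → khovngiviikh.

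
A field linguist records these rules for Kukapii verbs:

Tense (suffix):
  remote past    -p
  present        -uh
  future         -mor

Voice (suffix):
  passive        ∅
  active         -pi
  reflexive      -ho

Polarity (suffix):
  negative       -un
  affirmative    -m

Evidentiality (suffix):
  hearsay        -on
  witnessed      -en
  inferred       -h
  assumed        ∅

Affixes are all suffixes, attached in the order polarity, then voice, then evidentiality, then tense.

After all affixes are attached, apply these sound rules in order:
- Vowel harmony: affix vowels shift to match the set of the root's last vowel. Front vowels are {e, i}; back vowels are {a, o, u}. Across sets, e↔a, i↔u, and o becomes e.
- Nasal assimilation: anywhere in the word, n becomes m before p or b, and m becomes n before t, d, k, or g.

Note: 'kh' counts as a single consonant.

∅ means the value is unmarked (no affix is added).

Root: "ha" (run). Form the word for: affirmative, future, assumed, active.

Attach polarity affirmative -m → ham.
Attach voice active -pi → hampi.
evidentiality = assumed: zero marking, form stays hampi.
Attach tense future -mor → hampimor.
Apply vowel harmony: hampimor → hampumor.
Nasal assimilation: no change.

hampumor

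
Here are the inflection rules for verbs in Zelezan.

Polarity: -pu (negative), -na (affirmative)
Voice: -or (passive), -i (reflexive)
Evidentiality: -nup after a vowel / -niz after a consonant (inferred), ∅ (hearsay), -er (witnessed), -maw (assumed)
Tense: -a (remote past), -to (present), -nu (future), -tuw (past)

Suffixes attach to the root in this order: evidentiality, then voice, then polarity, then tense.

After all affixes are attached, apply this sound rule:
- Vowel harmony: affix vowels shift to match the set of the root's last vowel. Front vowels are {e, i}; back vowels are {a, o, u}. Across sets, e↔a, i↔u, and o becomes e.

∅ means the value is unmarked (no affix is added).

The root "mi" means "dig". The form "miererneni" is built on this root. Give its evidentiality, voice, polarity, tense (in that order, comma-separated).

Segment: mi-er-or-na-nu.
evidentiality: -er → witnessed.
voice: -or → passive.
polarity: -na → affirmative.
tense: -nu → future.

witnessed, passive, affirmative, future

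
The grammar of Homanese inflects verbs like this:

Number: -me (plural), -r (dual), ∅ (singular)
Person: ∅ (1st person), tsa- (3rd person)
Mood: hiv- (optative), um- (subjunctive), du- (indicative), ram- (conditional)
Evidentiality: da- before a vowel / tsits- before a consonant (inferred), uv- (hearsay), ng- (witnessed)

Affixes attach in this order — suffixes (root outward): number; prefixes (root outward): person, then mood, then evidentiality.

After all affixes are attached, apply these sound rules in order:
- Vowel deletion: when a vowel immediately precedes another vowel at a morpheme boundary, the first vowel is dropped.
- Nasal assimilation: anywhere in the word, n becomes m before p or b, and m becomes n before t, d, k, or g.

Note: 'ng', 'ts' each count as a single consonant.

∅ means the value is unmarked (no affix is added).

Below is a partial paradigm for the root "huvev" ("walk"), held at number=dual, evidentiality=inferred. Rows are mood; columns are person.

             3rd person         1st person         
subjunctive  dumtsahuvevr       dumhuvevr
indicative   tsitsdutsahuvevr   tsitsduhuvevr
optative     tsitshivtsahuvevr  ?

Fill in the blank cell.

tsitshivhuvevr

person = 1st person: zero marking, form stays huvev.
Attach number dual -r → huvevr.
Attach mood optative hiv- → hivhuvevr.
Attach evidentiality inferred tsits- (before consonant 'h') → tsitshivhuvevr.
Vowel deletion: no change.
Nasal assimilation: no change.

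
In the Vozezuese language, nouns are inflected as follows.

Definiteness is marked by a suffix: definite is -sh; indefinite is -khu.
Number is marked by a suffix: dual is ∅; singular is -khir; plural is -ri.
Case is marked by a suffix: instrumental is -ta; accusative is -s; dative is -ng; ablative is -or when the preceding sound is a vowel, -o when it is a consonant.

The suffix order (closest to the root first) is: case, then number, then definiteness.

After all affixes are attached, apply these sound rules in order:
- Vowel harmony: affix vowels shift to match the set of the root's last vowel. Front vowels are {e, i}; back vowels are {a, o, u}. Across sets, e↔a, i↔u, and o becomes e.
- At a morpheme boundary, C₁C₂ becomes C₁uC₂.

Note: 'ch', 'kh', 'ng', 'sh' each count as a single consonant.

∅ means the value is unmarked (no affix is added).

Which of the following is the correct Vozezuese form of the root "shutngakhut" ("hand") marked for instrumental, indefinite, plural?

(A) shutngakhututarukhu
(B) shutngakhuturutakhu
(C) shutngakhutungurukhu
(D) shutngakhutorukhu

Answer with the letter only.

Attach case instrumental -ta → shutngakhutta.
Attach number plural -ri → shutngakhuttari.
Attach definiteness indefinite -khu → shutngakhuttarikhu.
Apply vowel harmony: shutngakhuttarikhu → shutngakhuttarukhu.
Apply epenthesis: shutngakhuttarukhu → shutngakhututarukhu.
So the correct form is shutngakhututarukhu, option (A).
(C) shutngakhutungurukhu is wrong: it uses dative instead of instrumental for case.
(B) shutngakhuturutakhu is wrong: it has the affixes in the wrong order.
(D) shutngakhutorukhu is wrong: it uses ablative instead of instrumental for case.

A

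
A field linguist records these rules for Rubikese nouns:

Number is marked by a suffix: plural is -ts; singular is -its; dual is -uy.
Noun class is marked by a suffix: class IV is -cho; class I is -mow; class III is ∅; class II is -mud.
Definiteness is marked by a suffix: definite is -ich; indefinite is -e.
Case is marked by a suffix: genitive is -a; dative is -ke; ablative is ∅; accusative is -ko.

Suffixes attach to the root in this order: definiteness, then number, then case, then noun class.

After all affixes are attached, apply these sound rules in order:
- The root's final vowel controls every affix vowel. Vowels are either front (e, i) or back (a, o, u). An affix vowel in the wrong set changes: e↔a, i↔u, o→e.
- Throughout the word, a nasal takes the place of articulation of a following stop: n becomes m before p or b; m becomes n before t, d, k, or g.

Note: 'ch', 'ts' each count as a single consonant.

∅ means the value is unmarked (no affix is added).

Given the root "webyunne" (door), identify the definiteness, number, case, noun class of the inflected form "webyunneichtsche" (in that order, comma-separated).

definite, plural, ablative, class IV

Segment: webyunne-ich-ts-cho.
definiteness: -ich → definite.
number: -ts → plural.
case: ∅ → ablative.
noun class: -cho → class IV.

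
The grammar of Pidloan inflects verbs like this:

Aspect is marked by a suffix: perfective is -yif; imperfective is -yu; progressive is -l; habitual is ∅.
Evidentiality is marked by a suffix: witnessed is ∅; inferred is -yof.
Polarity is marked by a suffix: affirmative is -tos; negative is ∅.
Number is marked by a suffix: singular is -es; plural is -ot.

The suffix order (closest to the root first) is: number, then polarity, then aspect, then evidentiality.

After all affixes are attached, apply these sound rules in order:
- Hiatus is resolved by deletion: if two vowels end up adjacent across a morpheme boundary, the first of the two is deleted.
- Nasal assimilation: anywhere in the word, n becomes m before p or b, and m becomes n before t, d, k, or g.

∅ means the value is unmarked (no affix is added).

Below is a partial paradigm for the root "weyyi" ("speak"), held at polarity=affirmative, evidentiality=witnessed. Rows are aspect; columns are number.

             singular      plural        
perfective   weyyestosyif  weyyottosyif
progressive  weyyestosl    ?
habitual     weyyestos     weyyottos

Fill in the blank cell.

Attach number plural -ot → weyyiot.
Attach polarity affirmative -tos → weyyiottos.
Attach aspect progressive -l → weyyiottosl.
evidentiality = witnessed: zero marking, form stays weyyiottosl.
Apply vowel deletion: weyyiottosl → weyyottosl.
Nasal assimilation: no change.

weyyottosl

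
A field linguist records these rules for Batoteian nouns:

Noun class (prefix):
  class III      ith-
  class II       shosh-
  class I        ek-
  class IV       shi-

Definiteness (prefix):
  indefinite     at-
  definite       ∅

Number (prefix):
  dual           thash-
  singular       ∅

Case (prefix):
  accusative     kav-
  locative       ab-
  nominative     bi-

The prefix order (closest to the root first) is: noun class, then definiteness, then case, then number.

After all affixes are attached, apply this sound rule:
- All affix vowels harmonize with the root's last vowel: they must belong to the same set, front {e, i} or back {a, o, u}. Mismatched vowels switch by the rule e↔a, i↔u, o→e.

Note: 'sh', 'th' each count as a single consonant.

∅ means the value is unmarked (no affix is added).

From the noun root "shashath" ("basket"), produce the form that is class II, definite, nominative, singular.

bushoshshashath

Attach noun class class II shosh- → shoshshashath.
definiteness = definite: zero marking, form stays shoshshashath.
Attach case nominative bi- → bishoshshashath.
number = singular: zero marking, form stays bishoshshashath.
Apply vowel harmony: bishoshshashath → bushoshshashath.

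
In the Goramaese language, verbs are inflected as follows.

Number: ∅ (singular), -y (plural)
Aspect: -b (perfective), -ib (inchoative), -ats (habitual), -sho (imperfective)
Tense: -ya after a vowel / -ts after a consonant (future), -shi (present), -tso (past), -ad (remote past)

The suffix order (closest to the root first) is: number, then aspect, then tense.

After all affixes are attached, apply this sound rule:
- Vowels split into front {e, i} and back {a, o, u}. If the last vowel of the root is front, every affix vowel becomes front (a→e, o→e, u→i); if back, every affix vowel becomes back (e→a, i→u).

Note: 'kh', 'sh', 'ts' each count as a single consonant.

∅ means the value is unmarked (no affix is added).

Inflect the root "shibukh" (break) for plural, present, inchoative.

shibukhyubshu

Attach number plural -y → shibukhy.
Attach aspect inchoative -ib → shibukhyib.
Attach tense present -shi → shibukhyibshi.
Apply vowel harmony: shibukhyibshi → shibukhyubshu.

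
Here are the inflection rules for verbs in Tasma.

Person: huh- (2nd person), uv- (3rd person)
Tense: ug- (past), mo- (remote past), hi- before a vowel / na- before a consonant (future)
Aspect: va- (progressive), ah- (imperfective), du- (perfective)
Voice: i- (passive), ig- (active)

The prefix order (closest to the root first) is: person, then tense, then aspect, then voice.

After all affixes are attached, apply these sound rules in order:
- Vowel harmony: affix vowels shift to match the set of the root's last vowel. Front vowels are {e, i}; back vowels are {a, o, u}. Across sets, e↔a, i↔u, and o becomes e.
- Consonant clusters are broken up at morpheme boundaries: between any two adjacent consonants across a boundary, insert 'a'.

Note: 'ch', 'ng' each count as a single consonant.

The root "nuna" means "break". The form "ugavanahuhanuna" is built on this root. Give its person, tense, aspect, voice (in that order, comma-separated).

2nd person, future, progressive, active

Segment: ig-va-na-huh-nuna.
person: huh- → 2nd person.
tense: hi/na- → future.
aspect: va- → progressive.
voice: ig- → active.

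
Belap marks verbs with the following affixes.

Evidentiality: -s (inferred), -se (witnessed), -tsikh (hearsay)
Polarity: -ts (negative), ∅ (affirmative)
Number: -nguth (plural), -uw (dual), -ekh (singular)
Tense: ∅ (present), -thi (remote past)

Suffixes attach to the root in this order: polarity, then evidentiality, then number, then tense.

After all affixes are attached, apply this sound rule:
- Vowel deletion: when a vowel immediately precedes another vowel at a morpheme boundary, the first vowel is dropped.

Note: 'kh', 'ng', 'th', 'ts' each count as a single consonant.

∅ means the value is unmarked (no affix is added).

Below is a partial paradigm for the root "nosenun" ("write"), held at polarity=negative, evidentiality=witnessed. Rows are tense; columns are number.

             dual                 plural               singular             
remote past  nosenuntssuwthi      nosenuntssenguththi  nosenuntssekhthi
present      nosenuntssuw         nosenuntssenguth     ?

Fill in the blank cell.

nosenuntssekh

Attach polarity negative -ts → nosenunts.
Attach evidentiality witnessed -se → nosenuntsse.
Attach number singular -ekh → nosenuntsseekh.
tense = present: zero marking, form stays nosenuntsseekh.
Apply vowel deletion: nosenuntsseekh → nosenuntssekh.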